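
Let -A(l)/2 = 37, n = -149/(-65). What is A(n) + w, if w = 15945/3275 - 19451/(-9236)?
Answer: -405474911/6049580 ≈ -67.025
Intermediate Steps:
n = 149/65 (n = -149*(-1/65) = 149/65 ≈ 2.2923)
A(l) = -74 (A(l) = -2*37 = -74)
w = 42194009/6049580 (w = 15945*(1/3275) - 19451*(-1/9236) = 3189/655 + 19451/9236 = 42194009/6049580 ≈ 6.9747)
A(n) + w = -74 + 42194009/6049580 = -405474911/6049580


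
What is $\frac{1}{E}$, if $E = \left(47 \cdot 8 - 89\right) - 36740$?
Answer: $- \frac{1}{36453} \approx -2.7433 \cdot 10^{-5}$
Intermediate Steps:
$E = -36453$ ($E = \left(376 - 89\right) - 36740 = 287 - 36740 = -36453$)
$\frac{1}{E} = \frac{1}{-36453} = - \frac{1}{36453}$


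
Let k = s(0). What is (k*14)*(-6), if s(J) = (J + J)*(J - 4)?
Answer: 0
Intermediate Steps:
s(J) = 2*J*(-4 + J) (s(J) = (2*J)*(-4 + J) = 2*J*(-4 + J))
k = 0 (k = 2*0*(-4 + 0) = 2*0*(-4) = 0)
(k*14)*(-6) = (0*14)*(-6) = 0*(-6) = 0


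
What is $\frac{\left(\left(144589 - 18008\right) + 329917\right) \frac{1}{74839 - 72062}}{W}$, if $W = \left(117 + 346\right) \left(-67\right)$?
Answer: $- \frac{456498}{86145317} \approx -0.0052992$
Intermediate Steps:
$W = -31021$ ($W = 463 \left(-67\right) = -31021$)
$\frac{\left(\left(144589 - 18008\right) + 329917\right) \frac{1}{74839 - 72062}}{W} = \frac{\left(\left(144589 - 18008\right) + 329917\right) \frac{1}{74839 - 72062}}{-31021} = \frac{126581 + 329917}{2777} \left(- \frac{1}{31021}\right) = 456498 \cdot \frac{1}{2777} \left(- \frac{1}{31021}\right) = \frac{456498}{2777} \left(- \frac{1}{31021}\right) = - \frac{456498}{86145317}$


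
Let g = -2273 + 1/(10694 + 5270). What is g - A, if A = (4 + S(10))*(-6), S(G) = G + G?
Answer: -33987355/15964 ≈ -2129.0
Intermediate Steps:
S(G) = 2*G
g = -36286171/15964 (g = -2273 + 1/15964 = -36286171/15964 ≈ -2273.0)
A = -144 (A = (4 + 2*10)*(-6) = (4 + 20)*(-6) = 24*(-6) = -144)
g - A = -36286171/15964 - 1*(-144) = -36286171/15964 + 144 = -33987355/15964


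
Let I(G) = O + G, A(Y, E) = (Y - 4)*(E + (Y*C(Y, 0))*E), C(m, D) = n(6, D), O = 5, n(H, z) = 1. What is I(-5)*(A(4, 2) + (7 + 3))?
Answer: 0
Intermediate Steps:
C(m, D) = 1
A(Y, E) = (-4 + Y)*(E + E*Y) (A(Y, E) = (Y - 4)*(E + (Y*1)*E) = (-4 + Y)*(E + Y*E) = (-4 + Y)*(E + E*Y))
I(G) = 5 + G
I(-5)*(A(4, 2) + (7 + 3)) = (5 - 5)*(2*(-4 + 4² - 3*4) + (7 + 3)) = 0*(2*(-4 + 16 - 12) + 10) = 0*(2*0 + 10) = 0*(0 + 10) = 0*10 = 0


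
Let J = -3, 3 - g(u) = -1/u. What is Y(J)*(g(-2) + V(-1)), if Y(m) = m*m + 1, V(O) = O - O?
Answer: 25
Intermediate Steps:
V(O) = 0
g(u) = 3 + 1/u (g(u) = 3 - (-1)/u = 3 + 1/u)
Y(m) = 1 + m² (Y(m) = m² + 1 = 1 + m²)
Y(J)*(g(-2) + V(-1)) = (1 + (-3)²)*((3 + 1/(-2)) + 0) = (1 + 9)*((3 - ½) + 0) = 10*(5/2 + 0) = 10*(5/2) = 25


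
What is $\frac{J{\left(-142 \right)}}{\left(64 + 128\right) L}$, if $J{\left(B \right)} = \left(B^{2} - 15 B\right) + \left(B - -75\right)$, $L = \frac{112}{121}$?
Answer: $\frac{896489}{7168} \approx 125.07$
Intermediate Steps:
$L = \frac{112}{121}$ ($L = 112 \cdot \frac{1}{121} = \frac{112}{121} \approx 0.92562$)
$J{\left(B \right)} = 75 + B^{2} - 14 B$ ($J{\left(B \right)} = \left(B^{2} - 15 B\right) + \left(B + 75\right) = \left(B^{2} - 15 B\right) + \left(75 + B\right) = 75 + B^{2} - 14 B$)
$\frac{J{\left(-142 \right)}}{\left(64 + 128\right) L} = \frac{75 + \left(-142\right)^{2} - -1988}{\left(64 + 128\right) \frac{112}{121}} = \frac{75 + 20164 + 1988}{192 \cdot \frac{112}{121}} = \frac{22227}{\frac{21504}{121}} = 22227 \cdot \frac{121}{21504} = \frac{896489}{7168}$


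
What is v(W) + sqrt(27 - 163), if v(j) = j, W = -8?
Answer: -8 + 2*I*sqrt(34) ≈ -8.0 + 11.662*I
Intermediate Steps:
v(W) + sqrt(27 - 163) = -8 + sqrt(27 - 163) = -8 + sqrt(-136) = -8 + 2*I*sqrt(34)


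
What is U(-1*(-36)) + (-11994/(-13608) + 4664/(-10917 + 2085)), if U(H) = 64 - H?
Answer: 5916089/208656 ≈ 28.353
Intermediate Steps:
U(-1*(-36)) + (-11994/(-13608) + 4664/(-10917 + 2085)) = (64 - (-1)*(-36)) + (-11994/(-13608) + 4664/(-10917 + 2085)) = (64 - 1*36) + (-11994*(-1/13608) + 4664/(-8832)) = (64 - 36) + (1999/2268 + 4664*(-1/8832)) = 28 + (1999/2268 - 583/1104) = 28 + 73721/208656 = 5916089/208656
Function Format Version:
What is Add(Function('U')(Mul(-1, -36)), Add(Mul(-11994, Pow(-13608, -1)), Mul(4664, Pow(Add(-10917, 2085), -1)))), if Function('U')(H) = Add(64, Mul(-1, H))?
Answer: Rational(5916089, 208656) ≈ 28.353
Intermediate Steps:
Add(Function('U')(Mul(-1, -36)), Add(Mul(-11994, Pow(-13608, -1)), Mul(4664, Pow(Add(-10917, 2085), -1)))) = Add(Add(64, Mul(-1, Mul(-1, -36))), Add(Mul(-11994, Pow(-13608, -1)), Mul(4664, Pow(Add(-10917, 2085), -1)))) = Add(Add(64, Mul(-1, 36)), Add(Mul(-11994, Rational(-1, 13608)), Mul(4664, Pow(-8832, -1)))) = Add(Add(64, -36), Add(Rational(1999, 2268), Mul(4664, Rational(-1, 8832)))) = Add(28, Add(Rational(1999, 2268), Rational(-583, 1104))) = Add(28, Rational(73721, 208656)) = Rational(5916089, 208656)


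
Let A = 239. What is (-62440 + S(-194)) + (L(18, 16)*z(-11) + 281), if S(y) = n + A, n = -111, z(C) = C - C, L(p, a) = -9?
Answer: -62031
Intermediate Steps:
z(C) = 0
S(y) = 128 (S(y) = -111 + 239 = 128)
(-62440 + S(-194)) + (L(18, 16)*z(-11) + 281) = (-62440 + 128) + (-9*0 + 281) = -62312 + (0 + 281) = -62312 + 281 = -62031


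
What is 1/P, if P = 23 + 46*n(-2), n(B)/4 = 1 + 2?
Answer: 1/575 ≈ 0.0017391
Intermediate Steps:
n(B) = 12 (n(B) = 4*(1 + 2) = 4*3 = 12)
P = 575 (P = 23 + 46*12 = 23 + 552 = 575)
1/P = 1/575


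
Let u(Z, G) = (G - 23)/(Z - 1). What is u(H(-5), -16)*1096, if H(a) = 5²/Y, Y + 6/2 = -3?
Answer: 256464/31 ≈ 8273.0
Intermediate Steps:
Y = -6 (Y = -3 - 3 = -6)
H(a) = -25/6 (H(a) = 5²/(-6) = 25*(-⅙) = -25/6)
u(Z, G) = (-23 + G)/(-1 + Z)
u(H(-5), -16)*1096 = ((-23 - 16)/(-1 - 25/6))*1096 = (-39/(-31/6))*1096 = -6/31*(-39)*1096 = (234/31)*1096 = 256464/31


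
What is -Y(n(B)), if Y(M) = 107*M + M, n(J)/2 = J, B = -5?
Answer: 1080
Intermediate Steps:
n(J) = 2*J
Y(M) = 108*M
-Y(n(B)) = -108*2*(-5) = -108*(-10) = -1*(-1080) = 1080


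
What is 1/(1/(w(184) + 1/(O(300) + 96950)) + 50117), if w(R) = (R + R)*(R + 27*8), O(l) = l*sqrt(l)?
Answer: 3392545875452411183835689/170024221663095677952562274163 - 1000*sqrt(3)/170024221663095677952562274163 ≈ 1.9953e-5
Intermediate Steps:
O(l) = l**(3/2)
w(R) = 2*R*(216 + R) (w(R) = (2*R)*(R + 216) = (2*R)*(216 + R) = 2*R*(216 + R))
1/(1/(w(184) + 1/(O(300) + 96950)) + 50117) = 1/(1/(2*184*(216 + 184) + 1/(300**(3/2) + 96950)) + 50117) = 1/(1/(2*184*400 + 1/(3000*sqrt(3) + 96950)) + 50117) = 1/(1/(147200 + 1/(96950 + 3000*sqrt(3))) + 50117) = 1/(50117 + 1/(147200 + 1/(96950 + 3000*sqrt(3))))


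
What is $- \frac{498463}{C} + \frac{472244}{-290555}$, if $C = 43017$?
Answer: $- \frac{165145437113}{12498804435} \approx -13.213$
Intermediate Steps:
$- \frac{498463}{C} + \frac{472244}{-290555} = - \frac{498463}{43017} + \frac{472244}{-290555} = \left(-498463\right) \frac{1}{43017} + 472244 \left(- \frac{1}{290555}\right) = - \frac{498463}{43017} - \frac{472244}{290555} = - \frac{165145437113}{12498804435}$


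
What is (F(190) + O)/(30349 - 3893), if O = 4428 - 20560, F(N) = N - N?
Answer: -4033/6614 ≈ -0.60977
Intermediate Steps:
F(N) = 0
O = -16132
(F(190) + O)/(30349 - 3893) = (0 - 16132)/(30349 - 3893) = -16132/26456 = -16132*1/26456 = -4033/6614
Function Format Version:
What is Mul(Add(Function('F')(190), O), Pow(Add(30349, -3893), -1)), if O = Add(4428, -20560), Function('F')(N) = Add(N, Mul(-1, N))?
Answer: Rational(-4033, 6614) ≈ -0.60977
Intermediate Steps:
Function('F')(N) = 0
O = -16132
Mul(Add(Function('F')(190), O), Pow(Add(30349, -3893), -1)) = Mul(Add(0, -16132), Pow(Add(30349, -3893), -1)) = Mul(-16132, Pow(26456, -1)) = Mul(-16132, Rational(1, 26456)) = Rational(-4033, 6614)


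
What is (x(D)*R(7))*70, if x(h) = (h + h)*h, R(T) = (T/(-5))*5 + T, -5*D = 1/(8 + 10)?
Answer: 0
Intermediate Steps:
D = -1/90 (D = -1/(5*(8 + 10)) = -1/5/18 = -1/5*1/18 = -1/90 ≈ -0.011111)
R(T) = 0 (R(T) = (T*(-1/5))*5 + T = -T/5*5 + T = -T + T = 0)
x(h) = 2*h**2 (x(h) = (2*h)*h = 2*h**2)
(x(D)*R(7))*70 = ((2*(-1/90)**2)*0)*70 = ((2*(1/8100))*0)*70 = ((1/4050)*0)*70 = 0*70 = 0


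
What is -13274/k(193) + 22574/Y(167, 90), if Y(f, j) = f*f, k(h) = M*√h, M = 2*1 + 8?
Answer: 22574/27889 - 6637*√193/965 ≈ -94.739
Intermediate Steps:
M = 10 (M = 2 + 8 = 10)
k(h) = 10*√h
Y(f, j) = f²
-13274/k(193) + 22574/Y(167, 90) = -13274*√193/1930 + 22574/(167²) = -6637*√193/965 + 22574/27889 = 22574/27889 - 6637*√193/965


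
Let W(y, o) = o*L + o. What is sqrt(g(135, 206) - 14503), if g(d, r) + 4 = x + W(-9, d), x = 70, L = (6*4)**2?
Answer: sqrt(63458) ≈ 251.91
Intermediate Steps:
L = 576 (L = 24**2 = 576)
W(y, o) = 577*o (W(y, o) = o*576 + o = 576*o + o = 577*o)
g(d, r) = 66 + 577*d (g(d, r) = -4 + (70 + 577*d) = 66 + 577*d)
sqrt(g(135, 206) - 14503) = sqrt((66 + 577*135) - 14503) = sqrt((66 + 77895) - 14503) = sqrt(77961 - 14503) = sqrt(63458)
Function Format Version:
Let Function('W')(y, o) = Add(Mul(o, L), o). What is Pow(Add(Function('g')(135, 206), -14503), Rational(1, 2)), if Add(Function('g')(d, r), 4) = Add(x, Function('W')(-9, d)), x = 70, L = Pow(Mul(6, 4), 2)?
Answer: Pow(63458, Rational(1, 2)) ≈ 251.91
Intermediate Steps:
L = 576 (L = Pow(24, 2) = 576)
Function('W')(y, o) = Mul(577, o) (Function('W')(y, o) = Add(Mul(o, 576), o) = Add(Mul(576, o), o) = Mul(577, o))
Function('g')(d, r) = Add(66, Mul(577, d)) (Function('g')(d, r) = Add(-4, Add(70, Mul(577, d))) = Add(66, Mul(577, d)))
Pow(Add(Function('g')(135, 206), -14503), Rational(1, 2)) = Pow(Add(Add(66, Mul(577, 135)), -14503), Rational(1, 2)) = Pow(Add(Add(66, 77895), -14503), Rational(1, 2)) = Pow(Add(77961, -14503), Rational(1, 2)) = Pow(63458, Rational(1, 2))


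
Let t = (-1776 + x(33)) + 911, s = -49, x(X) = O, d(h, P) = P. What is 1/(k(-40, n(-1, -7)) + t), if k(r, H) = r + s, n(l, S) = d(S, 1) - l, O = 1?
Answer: -1/953 ≈ -0.0010493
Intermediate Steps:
x(X) = 1
n(l, S) = 1 - l
k(r, H) = -49 + r (k(r, H) = r - 49 = -49 + r)
t = -864 (t = (-1776 + 1) + 911 = -1775 + 911 = -864)
1/(k(-40, n(-1, -7)) + t) = 1/((-49 - 40) - 864) = 1/(-89 - 864) = 1/(-953) = -1/953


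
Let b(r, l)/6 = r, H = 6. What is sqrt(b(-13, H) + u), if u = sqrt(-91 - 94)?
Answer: sqrt(-78 + I*sqrt(185)) ≈ 0.76714 + 8.865*I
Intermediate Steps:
b(r, l) = 6*r
u = I*sqrt(185) (u = sqrt(-185) = I*sqrt(185) ≈ 13.601*I)
sqrt(b(-13, H) + u) = sqrt(6*(-13) + I*sqrt(185)) = sqrt(-78 + I*sqrt(185))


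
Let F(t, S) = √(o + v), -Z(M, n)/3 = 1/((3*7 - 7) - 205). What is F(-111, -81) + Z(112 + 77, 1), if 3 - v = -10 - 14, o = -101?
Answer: 3/191 + I*√74 ≈ 0.015707 + 8.6023*I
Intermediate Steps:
v = 27 (v = 3 - (-10 - 14) = 3 - 1*(-24) = 3 + 24 = 27)
Z(M, n) = 3/191 (Z(M, n) = -3/((3*7 - 7) - 205) = -3/((21 - 7) - 205) = -3/(14 - 205) = -3/(-191) = -3*(-1/191) = 3/191)
F(t, S) = I*√74 (F(t, S) = √(-101 + 27) = √(-74) = I*√74)
F(-111, -81) + Z(112 + 77, 1) = I*√74 + 3/191 = 3/191 + I*√74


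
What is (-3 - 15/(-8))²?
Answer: 81/64 ≈ 1.2656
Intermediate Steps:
(-3 - 15/(-8))² = (-3 - 15*(-⅛))² = (-3 + 15/8)² = (-9/8)² = 81/64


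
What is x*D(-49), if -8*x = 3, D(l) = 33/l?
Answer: 99/392 ≈ 0.25255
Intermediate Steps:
x = -3/8 (x = -⅛*3 = -3/8 ≈ -0.37500)
x*D(-49) = -99/(8*(-49)) = -99*(-1)/(8*49) = -3/8*(-33/49) = 99/392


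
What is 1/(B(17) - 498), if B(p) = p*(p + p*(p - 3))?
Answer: 1/3837 ≈ 0.00026062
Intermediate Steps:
B(p) = p*(p + p*(-3 + p))
1/(B(17) - 498) = 1/(17²*(-2 + 17) - 498) = 1/(289*15 - 498) = 1/(4335 - 498) = 1/3837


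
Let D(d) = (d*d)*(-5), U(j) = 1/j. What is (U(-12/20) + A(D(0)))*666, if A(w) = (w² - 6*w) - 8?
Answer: -6438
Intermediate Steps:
D(d) = -5*d² (D(d) = d²*(-5) = -5*d²)
A(w) = -8 + w² - 6*w
(U(-12/20) + A(D(0)))*666 = (1/(-12/20) + (-8 + (-5*0²)² - (-30)*0²))*666 = (1/(-12*1/20) + (-8 + (-5*0)² - (-30)*0))*666 = (1/(-⅗) + (-8 + 0² - 6*0))*666 = (-5/3 + (-8 + 0 + 0))*666 = (-5/3 - 8)*666 = -29/3*666 = -6438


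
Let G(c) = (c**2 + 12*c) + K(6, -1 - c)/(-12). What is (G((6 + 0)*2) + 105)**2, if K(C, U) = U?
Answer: 22363441/144 ≈ 1.5530e+5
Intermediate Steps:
G(c) = 1/12 + c**2 + 145*c/12 (G(c) = (c**2 + 12*c) + (-1 - c)/(-12) = (c**2 + 12*c) + (-1 - c)*(-1/12) = (c**2 + 12*c) + (1/12 + c/12) = 1/12 + c**2 + 145*c/12)
(G((6 + 0)*2) + 105)**2 = ((1/12 + ((6 + 0)*2)**2 + 145*((6 + 0)*2)/12) + 105)**2 = ((1/12 + (6*2)**2 + 145*(6*2)/12) + 105)**2 = ((1/12 + 12**2 + (145/12)*12) + 105)**2 = ((1/12 + 144 + 145) + 105)**2 = (3469/12 + 105)**2 = (4729/12)**2 = 22363441/144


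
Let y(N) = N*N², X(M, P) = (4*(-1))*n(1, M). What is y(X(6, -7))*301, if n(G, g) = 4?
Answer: -1232896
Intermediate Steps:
X(M, P) = -16 (X(M, P) = (4*(-1))*4 = -4*4 = -16)
y(N) = N³
y(X(6, -7))*301 = (-16)³*301 = -4096*301 = -1232896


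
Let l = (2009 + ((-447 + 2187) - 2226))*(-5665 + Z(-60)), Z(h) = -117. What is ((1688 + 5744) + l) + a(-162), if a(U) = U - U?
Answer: -8798554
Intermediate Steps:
a(U) = 0
l = -8805986 (l = (2009 + ((-447 + 2187) - 2226))*(-5665 - 117) = (2009 + (1740 - 2226))*(-5782) = (2009 - 486)*(-5782) = 1523*(-5782) = -8805986)
((1688 + 5744) + l) + a(-162) = ((1688 + 5744) - 8805986) + 0 = (7432 - 8805986) + 0 = -8798554 + 0 = -8798554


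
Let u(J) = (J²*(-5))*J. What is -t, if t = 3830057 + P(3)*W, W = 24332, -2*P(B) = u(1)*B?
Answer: -4012547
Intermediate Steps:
u(J) = -5*J³ (u(J) = (-5*J²)*J = -5*J³)
P(B) = 5*B/2 (P(B) = -(-5*1³)*B/2 = -(-5*1)*B/2 = -(-5)*B/2 = 5*B/2)
t = 4012547 (t = 3830057 + ((5/2)*3)*24332 = 3830057 + (15/2)*24332 = 3830057 + 182490 = 4012547)
-t = -1*4012547 = -4012547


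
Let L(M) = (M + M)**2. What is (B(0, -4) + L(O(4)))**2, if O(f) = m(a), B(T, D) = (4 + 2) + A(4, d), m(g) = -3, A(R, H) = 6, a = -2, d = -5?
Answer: 2304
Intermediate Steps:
B(T, D) = 12 (B(T, D) = (4 + 2) + 6 = 6 + 6 = 12)
O(f) = -3
L(M) = 4*M**2 (L(M) = (2*M)**2 = 4*M**2)
(B(0, -4) + L(O(4)))**2 = (12 + 4*(-3)**2)**2 = (12 + 4*9)**2 = (12 + 36)**2 = 48**2 = 2304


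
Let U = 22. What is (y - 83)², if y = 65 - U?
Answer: 1600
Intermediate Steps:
y = 43 (y = 65 - 1*22 = 65 - 22 = 43)
(y - 83)² = (43 - 83)² = (-40)² = 1600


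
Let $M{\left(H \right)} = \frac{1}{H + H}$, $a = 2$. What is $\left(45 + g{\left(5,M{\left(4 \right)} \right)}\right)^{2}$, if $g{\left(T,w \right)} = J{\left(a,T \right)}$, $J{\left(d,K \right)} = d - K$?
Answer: $1764$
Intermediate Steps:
$M{\left(H \right)} = \frac{1}{2 H}$
$g{\left(T,w \right)} = 2 - T$
$\left(45 + g{\left(5,M{\left(4 \right)} \right)}\right)^{2} = \left(45 + \left(2 - 5\right)\right)^{2} = \left(45 - 3\right)^{2} = 42^{2} = 1764$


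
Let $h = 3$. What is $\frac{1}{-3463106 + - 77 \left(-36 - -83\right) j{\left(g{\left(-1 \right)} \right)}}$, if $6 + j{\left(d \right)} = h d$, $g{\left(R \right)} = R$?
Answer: $- \frac{1}{3430535} \approx -2.915 \cdot 10^{-7}$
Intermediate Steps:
$j{\left(d \right)} = -6 + 3 d$
$\frac{1}{-3463106 + - 77 \left(-36 - -83\right) j{\left(g{\left(-1 \right)} \right)}} = \frac{1}{-3463106 + - 77 \left(-36 - -83\right) \left(-6 + 3 \left(-1\right)\right)} = \frac{1}{-3463106 + - 77 \left(-36 + 83\right) \left(-6 - 3\right)} = \frac{1}{-3463106 + \left(-77\right) 47 \left(-9\right)} = \frac{1}{-3463106 - -32571} = \frac{1}{-3463106 + 32571} = \frac{1}{-3430535} = - \frac{1}{3430535}$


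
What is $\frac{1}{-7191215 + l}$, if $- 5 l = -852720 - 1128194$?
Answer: $- \frac{5}{33975161} \approx -1.4717 \cdot 10^{-7}$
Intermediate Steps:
$l = \frac{1980914}{5}$ ($l = - \frac{-852720 - 1128194}{5} = \left(- \frac{1}{5}\right) \left(-1980914\right) = \frac{1980914}{5} \approx 3.9618 \cdot 10^{5}$)
$\frac{1}{-7191215 + l} = \frac{1}{-7191215 + \frac{1980914}{5}} = \frac{1}{- \frac{33975161}{5}} = - \frac{5}{33975161}$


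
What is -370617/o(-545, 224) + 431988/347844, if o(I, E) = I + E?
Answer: 3584876886/3101609 ≈ 1155.8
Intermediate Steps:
o(I, E) = E + I
-370617/o(-545, 224) + 431988/347844 = -370617/(224 - 545) + 431988/347844 = -370617/(-321) + 431988*(1/347844) = -370617*(-1/321) + 35999/28987 = 123539/107 + 35999/28987 = 3584876886/3101609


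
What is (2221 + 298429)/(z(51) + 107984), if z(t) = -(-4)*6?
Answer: 150325/54004 ≈ 2.7836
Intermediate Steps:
z(t) = 24 (z(t) = -1*(-24) = 24)
(2221 + 298429)/(z(51) + 107984) = (2221 + 298429)/(24 + 107984) = 300650/108008 = 300650*(1/108008) = 150325/54004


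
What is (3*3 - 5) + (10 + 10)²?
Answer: 404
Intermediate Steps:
(3*3 - 5) + (10 + 10)² = (9 - 5) + 20² = 4 + 400 = 404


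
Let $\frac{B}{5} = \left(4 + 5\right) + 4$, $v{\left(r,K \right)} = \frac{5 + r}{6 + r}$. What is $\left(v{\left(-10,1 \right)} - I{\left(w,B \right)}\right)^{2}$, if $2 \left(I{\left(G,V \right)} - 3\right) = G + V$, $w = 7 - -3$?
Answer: $\frac{24649}{16} \approx 1540.6$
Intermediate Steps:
$v{\left(r,K \right)} = \frac{5 + r}{6 + r}$
$w = 10$ ($w = 7 + 3 = 10$)
$B = 65$ ($B = 5 \left(\left(4 + 5\right) + 4\right) = 5 \left(9 + 4\right) = 5 \cdot 13 = 65$)
$I{\left(G,V \right)} = 3 + \frac{G}{2} + \frac{V}{2}$ ($I{\left(G,V \right)} = 3 + \frac{G + V}{2} = 3 + \left(\frac{G}{2} + \frac{V}{2}\right) = 3 + \frac{G}{2} + \frac{V}{2}$)
$\left(v{\left(-10,1 \right)} - I{\left(w,B \right)}\right)^{2} = \left(\frac{5 - 10}{6 - 10} - \left(3 + \frac{1}{2} \cdot 10 + \frac{1}{2} \cdot 65\right)\right)^{2} = \left(\frac{1}{-4} \left(-5\right) - \left(3 + 5 + \frac{65}{2}\right)\right)^{2} = \left(\left(- \frac{1}{4}\right) \left(-5\right) - \frac{81}{2}\right)^{2} = \left(\frac{5}{4} - \frac{81}{2}\right)^{2} = \left(- \frac{157}{4}\right)^{2} = \frac{24649}{16}$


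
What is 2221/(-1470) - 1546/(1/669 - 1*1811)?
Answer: -585243769/890495130 ≈ -0.65721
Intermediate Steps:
2221/(-1470) - 1546/(1/669 - 1*1811) = 2221*(-1/1470) - 1546/(1/669 - 1811) = -2221/1470 - 1546/(-1211558/669) = -2221/1470 - 1546*(-669/1211558) = -2221/1470 + 517137/605779 = -585243769/890495130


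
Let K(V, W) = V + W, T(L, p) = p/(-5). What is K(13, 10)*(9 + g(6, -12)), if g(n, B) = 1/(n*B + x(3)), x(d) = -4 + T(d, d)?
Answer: 79166/383 ≈ 206.70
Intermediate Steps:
T(L, p) = -p/5 (T(L, p) = p*(-1/5) = -p/5)
x(d) = -4 - d/5
g(n, B) = 1/(-23/5 + B*n) (g(n, B) = 1/(n*B + (-4 - 1/5*3)) = 1/(B*n + (-4 - 3/5)) = 1/(B*n - 23/5) = 1/(-23/5 + B*n))
K(13, 10)*(9 + g(6, -12)) = (13 + 10)*(9 + 5/(-23 + 5*(-12)*6)) = 23*(9 + 5/(-23 - 360)) = 23*(9 + 5/(-383)) = 23*(9 + 5*(-1/383)) = 23*(9 - 5/383) = 23*(3442/383) = 79166/383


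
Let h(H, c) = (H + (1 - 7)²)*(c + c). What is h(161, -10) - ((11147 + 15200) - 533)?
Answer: -29754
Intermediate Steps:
h(H, c) = 2*c*(36 + H) (h(H, c) = (H + (-6)²)*(2*c) = (H + 36)*(2*c) = (36 + H)*(2*c) = 2*c*(36 + H))
h(161, -10) - ((11147 + 15200) - 533) = 2*(-10)*(36 + 161) - ((11147 + 15200) - 533) = 2*(-10)*197 - (26347 - 533) = -3940 - 1*25814 = -3940 - 25814 = -29754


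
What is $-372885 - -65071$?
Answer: $-307814$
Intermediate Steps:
$-372885 - -65071 = -372885 + \left(-150106 + 215177\right) = -372885 + 65071 = -307814$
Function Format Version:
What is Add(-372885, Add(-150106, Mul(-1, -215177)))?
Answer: -307814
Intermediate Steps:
Add(-372885, Add(-150106, Mul(-1, -215177))) = Add(-372885, Add(-150106, 215177)) = Add(-372885, 65071) = -307814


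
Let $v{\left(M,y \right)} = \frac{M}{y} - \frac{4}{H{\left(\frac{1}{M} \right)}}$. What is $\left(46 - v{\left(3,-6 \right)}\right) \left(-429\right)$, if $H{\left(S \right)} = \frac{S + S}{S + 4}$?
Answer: $- \frac{62205}{2} \approx -31103.0$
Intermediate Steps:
$H{\left(S \right)} = \frac{2 S}{4 + S}$
$v{\left(M,y \right)} = \frac{M}{y} - 2 M \left(4 + \frac{1}{M}\right)$ ($v{\left(M,y \right)} = \frac{M}{y} - \frac{4}{2 \frac{1}{M} \frac{1}{4 + \frac{1}{M}}} = \frac{M}{y} - 4 \frac{M \left(4 + \frac{1}{M}\right)}{2} = \frac{M}{y} - 2 M \left(4 + \frac{1}{M}\right)$)
$\left(46 - v{\left(3,-6 \right)}\right) \left(-429\right) = \left(46 - \left(-2 - 24 + \frac{3}{-6}\right)\right) \left(-429\right) = \left(46 - \left(-2 - 24 + 3 \left(- \frac{1}{6}\right)\right)\right) \left(-429\right) = \left(46 - \left(-2 - 24 - \frac{1}{2}\right)\right) \left(-429\right) = \left(46 - - \frac{53}{2}\right) \left(-429\right) = \left(46 + \frac{53}{2}\right) \left(-429\right) = \frac{145}{2} \left(-429\right) = - \frac{62205}{2}$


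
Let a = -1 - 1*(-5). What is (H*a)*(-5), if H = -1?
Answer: 20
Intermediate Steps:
a = 4 (a = -1 + 5 = 4)
(H*a)*(-5) = -1*4*(-5) = -4*(-5) = 20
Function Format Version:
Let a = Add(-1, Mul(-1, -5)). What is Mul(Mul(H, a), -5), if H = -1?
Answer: 20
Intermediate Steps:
a = 4 (a = Add(-1, 5) = 4)
Mul(Mul(H, a), -5) = Mul(Mul(-1, 4), -5) = Mul(-4, -5) = 20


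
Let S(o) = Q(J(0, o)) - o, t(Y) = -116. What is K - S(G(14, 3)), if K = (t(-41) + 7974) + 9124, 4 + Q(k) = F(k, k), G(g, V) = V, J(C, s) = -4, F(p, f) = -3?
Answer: 16992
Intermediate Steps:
Q(k) = -7 (Q(k) = -4 - 3 = -7)
S(o) = -7 - o
K = 16982 (K = (-116 + 7974) + 9124 = 7858 + 9124 = 16982)
K - S(G(14, 3)) = 16982 - (-7 - 1*3) = 16982 - (-7 - 3) = 16982 - 1*(-10) = 16982 + 10 = 16992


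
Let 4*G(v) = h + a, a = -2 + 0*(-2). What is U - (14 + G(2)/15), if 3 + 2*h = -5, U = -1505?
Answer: -15189/10 ≈ -1518.9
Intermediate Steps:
h = -4 (h = -3/2 + (1/2)*(-5) = -3/2 - 5/2 = -4)
a = -2 (a = -2 + 0 = -2)
G(v) = -3/2 (G(v) = (-4 - 2)/4 = (1/4)*(-6) = -3/2)
U - (14 + G(2)/15) = -1505 - (14 - 3/2/15) = -1505 - (14 - 3/2*1/15) = -1505 - (14 - 1/10) = -1505 - 1*139/10 = -1505 - 139/10 = -15189/10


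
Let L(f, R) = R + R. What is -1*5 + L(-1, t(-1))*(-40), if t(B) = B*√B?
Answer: -5 + 80*I ≈ -5.0 + 80.0*I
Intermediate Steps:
t(B) = B^(3/2)
L(f, R) = 2*R
-1*5 + L(-1, t(-1))*(-40) = -1*5 + (2*(-1)^(3/2))*(-40) = -5 + (2*(-I))*(-40) = -5 - 2*I*(-40) = -5 + 80*I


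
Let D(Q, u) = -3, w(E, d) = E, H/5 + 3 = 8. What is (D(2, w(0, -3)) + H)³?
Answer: 10648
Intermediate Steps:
H = 25 (H = -15 + 5*8 = -15 + 40 = 25)
(D(2, w(0, -3)) + H)³ = (-3 + 25)³ = 22³ = 10648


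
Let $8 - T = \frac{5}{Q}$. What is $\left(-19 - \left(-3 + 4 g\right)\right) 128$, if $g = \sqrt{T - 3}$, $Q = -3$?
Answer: $-2048 - \frac{1024 \sqrt{15}}{3} \approx -3370.0$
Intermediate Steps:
$T = \frac{29}{3}$ ($T = 8 - \frac{5}{-3} = 8 - 5 \left(- \frac{1}{3}\right) = 8 - - \frac{5}{3} = 8 + \frac{5}{3} = \frac{29}{3} \approx 9.6667$)
$g = \frac{2 \sqrt{15}}{3}$ ($g = \sqrt{\frac{29}{3} - 3} = \sqrt{\frac{20}{3}} = \frac{2 \sqrt{15}}{3} \approx 2.582$)
$\left(-19 - \left(-3 + 4 g\right)\right) 128 = \left(-19 + \left(3 - 4 \frac{2 \sqrt{15}}{3}\right)\right) 128 = \left(-19 + \left(3 - \frac{8 \sqrt{15}}{3}\right)\right) 128 = \left(-16 - \frac{8 \sqrt{15}}{3}\right) 128 = -2048 - \frac{1024 \sqrt{15}}{3}$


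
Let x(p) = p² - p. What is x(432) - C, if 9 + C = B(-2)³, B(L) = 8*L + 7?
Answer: 186930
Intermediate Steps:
B(L) = 7 + 8*L
C = -738 (C = -9 + (7 + 8*(-2))³ = -9 + (7 - 16)³ = -9 + (-9)³ = -9 - 729 = -738)
x(432) - C = 432*(-1 + 432) - 1*(-738) = 432*431 + 738 = 186192 + 738 = 186930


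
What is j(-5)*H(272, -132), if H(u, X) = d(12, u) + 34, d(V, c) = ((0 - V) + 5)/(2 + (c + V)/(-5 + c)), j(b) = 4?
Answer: 51886/409 ≈ 126.86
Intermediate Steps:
d(V, c) = (5 - V)/(2 + (V + c)/(-5 + c)) (d(V, c) = (-V + 5)/(2 + (V + c)/(-5 + c)) = (5 - V)/(2 + (V + c)/(-5 + c)))
H(u, X) = 34 + (35 - 7*u)/(2 + 3*u) (H(u, X) = (-25 + 5*12 + 5*u - 1*12*u)/(-10 + 12 + 3*u) + 34 = (-25 + 60 + 5*u - 12*u)/(2 + 3*u) + 34 = (35 - 7*u)/(2 + 3*u) + 34 = 34 + (35 - 7*u)/(2 + 3*u))
j(-5)*H(272, -132) = 4*((103 + 95*272)/(2 + 3*272)) = 4*((103 + 25840)/(2 + 816)) = 4*(25943/818) = 51886/409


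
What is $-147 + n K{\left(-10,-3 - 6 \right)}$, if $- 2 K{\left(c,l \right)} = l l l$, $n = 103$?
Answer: $\frac{74793}{2} \approx 37397.0$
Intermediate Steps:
$K{\left(c,l \right)} = - \frac{l^{3}}{2}$ ($K{\left(c,l \right)} = - \frac{l l l}{2} = - \frac{l^{2} l}{2} = - \frac{l^{3}}{2}$)
$-147 + n K{\left(-10,-3 - 6 \right)} = -147 + 103 \left(- \frac{\left(-3 - 6\right)^{3}}{2}\right) = -147 + 103 \left(- \frac{\left(-9\right)^{3}}{2}\right) = -147 + 103 \left(\left(- \frac{1}{2}\right) \left(-729\right)\right) = -147 + 103 \cdot \frac{729}{2} = -147 + \frac{75087}{2} = \frac{74793}{2}$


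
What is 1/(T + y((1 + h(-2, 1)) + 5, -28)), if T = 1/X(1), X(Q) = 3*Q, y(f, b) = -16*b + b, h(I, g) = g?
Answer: 3/1261 ≈ 0.0023791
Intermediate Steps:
y(f, b) = -15*b
T = ⅓ (T = 1/(3*1) = 1/3 = ⅓ ≈ 0.33333)
1/(T + y((1 + h(-2, 1)) + 5, -28)) = 1/(⅓ - 15*(-28)) = 1/(⅓ + 420) = 1/(1261/3) = 3/1261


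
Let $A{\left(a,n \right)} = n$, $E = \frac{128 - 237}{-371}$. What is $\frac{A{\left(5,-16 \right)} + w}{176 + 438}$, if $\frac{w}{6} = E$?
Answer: $- \frac{2641}{113897} \approx -0.023188$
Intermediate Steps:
$E = \frac{109}{371}$ ($E = \left(128 - 237\right) \left(- \frac{1}{371}\right) = \left(-109\right) \left(- \frac{1}{371}\right) = \frac{109}{371} \approx 0.2938$)
$w = \frac{654}{371}$ ($w = 6 \cdot \frac{109}{371} = \frac{654}{371} \approx 1.7628$)
$\frac{A{\left(5,-16 \right)} + w}{176 + 438} = \frac{-16 + \frac{654}{371}}{176 + 438} = - \frac{5282}{371 \cdot 614} = \left(- \frac{5282}{371}\right) \frac{1}{614} = - \frac{2641}{113897}$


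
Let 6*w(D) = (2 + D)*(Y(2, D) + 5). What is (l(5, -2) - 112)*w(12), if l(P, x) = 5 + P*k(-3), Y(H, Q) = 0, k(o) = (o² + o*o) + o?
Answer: -1120/3 ≈ -373.33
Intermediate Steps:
k(o) = o + 2*o² (k(o) = (o² + o²) + o = 2*o² + o = o + 2*o²)
l(P, x) = 5 + 15*P (l(P, x) = 5 + P*(-3*(1 + 2*(-3))) = 5 + P*(-3*(1 - 6)) = 5 + P*(-3*(-5)) = 5 + P*15 = 5 + 15*P)
w(D) = 5/3 + 5*D/6 (w(D) = ((2 + D)*(0 + 5))/6 = ((2 + D)*5)/6 = (10 + 5*D)/6 = 5/3 + 5*D/6)
(l(5, -2) - 112)*w(12) = ((5 + 15*5) - 112)*(5/3 + (⅚)*12) = ((5 + 75) - 112)*(5/3 + 10) = (80 - 112)*(35/3) = -32*35/3 = -1120/3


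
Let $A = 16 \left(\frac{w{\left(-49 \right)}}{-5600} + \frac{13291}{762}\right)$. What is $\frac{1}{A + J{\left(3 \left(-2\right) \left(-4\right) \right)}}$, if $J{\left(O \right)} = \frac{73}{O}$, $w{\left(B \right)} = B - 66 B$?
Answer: $\frac{15240}{4160791} \approx 0.0036628$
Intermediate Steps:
$w{\left(B \right)} = - 65 B$
$A = \frac{1028609}{3810}$ ($A = 16 \left(\frac{\left(-65\right) \left(-49\right)}{-5600} + \frac{13291}{762}\right) = 16 \left(3185 \left(- \frac{1}{5600}\right) + 13291 \cdot \frac{1}{762}\right) = 16 \left(- \frac{91}{160} + \frac{13291}{762}\right) = 16 \cdot \frac{1028609}{60960} = \frac{1028609}{3810} \approx 269.98$)
$\frac{1}{A + J{\left(3 \left(-2\right) \left(-4\right) \right)}} = \frac{1}{\frac{1028609}{3810} + \frac{73}{3 \left(-2\right) \left(-4\right)}} = \frac{1}{\frac{1028609}{3810} + \frac{73}{\left(-6\right) \left(-4\right)}} = \frac{1}{\frac{1028609}{3810} + \frac{73}{24}} = \frac{1}{\frac{4160791}{15240}} = \frac{15240}{4160791}$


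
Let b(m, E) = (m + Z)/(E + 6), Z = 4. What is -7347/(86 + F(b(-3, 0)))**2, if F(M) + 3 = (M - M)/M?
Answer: -7347/6889 ≈ -1.0665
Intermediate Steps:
b(m, E) = (4 + m)/(6 + E) (b(m, E) = (m + 4)/(E + 6) = (4 + m)/(6 + E))
F(M) = -3 (F(M) = -3 + (M - M)/M = -3 + 0/M = -3 + 0 = -3)
-7347/(86 + F(b(-3, 0)))**2 = -7347/(86 - 3)**2 = -7347/(83**2) = -7347/6889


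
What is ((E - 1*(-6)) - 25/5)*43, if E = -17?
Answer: -688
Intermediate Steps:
((E - 1*(-6)) - 25/5)*43 = ((-17 - 1*(-6)) - 25/5)*43 = ((-17 + 6) - 25*⅕)*43 = (-11 - 5)*43 = -16*43 = -688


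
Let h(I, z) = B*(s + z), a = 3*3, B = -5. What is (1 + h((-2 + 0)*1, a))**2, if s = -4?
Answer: 576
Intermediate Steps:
a = 9
h(I, z) = 20 - 5*z (h(I, z) = -5*(-4 + z) = 20 - 5*z)
(1 + h((-2 + 0)*1, a))**2 = (1 + (20 - 5*9))**2 = (1 + (20 - 45))**2 = (1 - 25)**2 = (-24)**2 = 576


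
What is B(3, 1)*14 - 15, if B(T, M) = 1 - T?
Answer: -43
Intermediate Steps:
B(3, 1)*14 - 15 = (1 - 1*3)*14 - 15 = (1 - 3)*14 - 15 = -2*14 - 15 = -28 - 15 = -43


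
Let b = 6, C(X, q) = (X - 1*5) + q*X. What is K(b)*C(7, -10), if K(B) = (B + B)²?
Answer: -9792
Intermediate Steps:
C(X, q) = -5 + X + X*q (C(X, q) = (X - 5) + X*q = (-5 + X) + X*q = -5 + X + X*q)
K(B) = 4*B² (K(B) = (2*B)² = 4*B²)
K(b)*C(7, -10) = (4*6²)*(-5 + 7 + 7*(-10)) = (4*36)*(-5 + 7 - 70) = 144*(-68) = -9792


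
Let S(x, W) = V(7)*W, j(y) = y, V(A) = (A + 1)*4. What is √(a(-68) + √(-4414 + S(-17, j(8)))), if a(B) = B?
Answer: √(-68 + 3*I*√462) ≈ 3.5855 + 8.992*I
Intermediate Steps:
V(A) = 4 + 4*A (V(A) = (1 + A)*4 = 4 + 4*A)
S(x, W) = 32*W (S(x, W) = (4 + 4*7)*W = (4 + 28)*W = 32*W)
√(a(-68) + √(-4414 + S(-17, j(8)))) = √(-68 + √(-4414 + 32*8)) = √(-68 + √(-4414 + 256)) = √(-68 + √(-4158)) = √(-68 + 3*I*√462)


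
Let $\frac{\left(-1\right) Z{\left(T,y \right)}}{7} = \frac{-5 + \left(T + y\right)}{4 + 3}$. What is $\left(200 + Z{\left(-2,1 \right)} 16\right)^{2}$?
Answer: $87616$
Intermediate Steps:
$Z{\left(T,y \right)} = 5 - T - y$ ($Z{\left(T,y \right)} = - 7 \frac{-5 + \left(T + y\right)}{4 + 3} = - 7 \frac{-5 + T + y}{7} = - 7 \left(-5 + T + y\right) \frac{1}{7} = - 7 \left(- \frac{5}{7} + \frac{T}{7} + \frac{y}{7}\right) = 5 - T - y$)
$\left(200 + Z{\left(-2,1 \right)} 16\right)^{2} = \left(200 + \left(5 - -2 - 1\right) 16\right)^{2} = \left(200 + \left(5 + 2 - 1\right) 16\right)^{2} = \left(200 + 6 \cdot 16\right)^{2} = \left(200 + 96\right)^{2} = 296^{2} = 87616$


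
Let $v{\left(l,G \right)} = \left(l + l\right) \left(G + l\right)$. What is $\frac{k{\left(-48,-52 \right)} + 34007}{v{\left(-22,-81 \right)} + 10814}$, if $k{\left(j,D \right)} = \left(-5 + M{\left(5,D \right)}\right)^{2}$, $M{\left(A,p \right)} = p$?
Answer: $\frac{18628}{7673} \approx 2.4277$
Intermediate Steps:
$v{\left(l,G \right)} = 2 l \left(G + l\right)$
$k{\left(j,D \right)} = \left(-5 + D\right)^{2}$
$\frac{k{\left(-48,-52 \right)} + 34007}{v{\left(-22,-81 \right)} + 10814} = \frac{\left(-5 - 52\right)^{2} + 34007}{2 \left(-22\right) \left(-81 - 22\right) + 10814} = \frac{\left(-57\right)^{2} + 34007}{2 \left(-22\right) \left(-103\right) + 10814} = \frac{3249 + 34007}{4532 + 10814} = \frac{37256}{15346} = 37256 \cdot \frac{1}{15346} = \frac{18628}{7673}$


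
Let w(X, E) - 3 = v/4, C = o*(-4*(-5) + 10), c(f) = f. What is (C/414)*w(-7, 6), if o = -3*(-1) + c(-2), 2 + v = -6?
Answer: 5/69 ≈ 0.072464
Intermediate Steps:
v = -8 (v = -2 - 6 = -8)
o = 1 (o = -3*(-1) - 2 = 3 - 2 = 1)
C = 30 (C = 1*(-4*(-5) + 10) = 1*(20 + 10) = 1*30 = 30)
w(X, E) = 1 (w(X, E) = 3 - 8/4 = 3 - 8*¼ = 3 - 2 = 1)
(C/414)*w(-7, 6) = (30/414)*1 = (30*(1/414))*1 = (5/69)*1 = 5/69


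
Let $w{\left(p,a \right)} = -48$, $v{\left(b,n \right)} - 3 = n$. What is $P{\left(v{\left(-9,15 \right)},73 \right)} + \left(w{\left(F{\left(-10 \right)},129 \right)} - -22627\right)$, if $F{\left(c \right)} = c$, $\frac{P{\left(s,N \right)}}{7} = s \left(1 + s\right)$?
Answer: $24973$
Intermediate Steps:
$v{\left(b,n \right)} = 3 + n$
$P{\left(s,N \right)} = 7 s \left(1 + s\right)$
$P{\left(v{\left(-9,15 \right)},73 \right)} + \left(w{\left(F{\left(-10 \right)},129 \right)} - -22627\right) = 7 \left(3 + 15\right) \left(1 + \left(3 + 15\right)\right) - -22579 = 7 \cdot 18 \left(1 + 18\right) + \left(-48 + 22627\right) = 7 \cdot 18 \cdot 19 + 22579 = 2394 + 22579 = 24973$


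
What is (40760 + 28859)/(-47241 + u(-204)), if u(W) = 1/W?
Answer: -14202276/9637165 ≈ -1.4737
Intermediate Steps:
(40760 + 28859)/(-47241 + u(-204)) = (40760 + 28859)/(-47241 + 1/(-204)) = 69619/(-47241 - 1/204) = 69619/(-9637165/204) = 69619*(-204/9637165) = -14202276/9637165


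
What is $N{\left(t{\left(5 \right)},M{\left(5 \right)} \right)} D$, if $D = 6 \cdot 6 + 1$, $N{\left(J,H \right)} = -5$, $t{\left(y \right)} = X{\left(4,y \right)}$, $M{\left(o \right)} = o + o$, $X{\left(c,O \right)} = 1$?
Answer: $-185$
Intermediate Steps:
$M{\left(o \right)} = 2 o$
$t{\left(y \right)} = 1$
$D = 37$ ($D = 36 + 1 = 37$)
$N{\left(t{\left(5 \right)},M{\left(5 \right)} \right)} D = \left(-5\right) 37 = -185$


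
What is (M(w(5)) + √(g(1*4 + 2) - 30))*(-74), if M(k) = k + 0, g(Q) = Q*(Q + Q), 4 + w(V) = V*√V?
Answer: 296 - 370*√5 - 74*√42 ≈ -1010.9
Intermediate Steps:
w(V) = -4 + V^(3/2) (w(V) = -4 + V*√V = -4 + V^(3/2))
g(Q) = 2*Q² (g(Q) = Q*(2*Q) = 2*Q²)
M(k) = k
(M(w(5)) + √(g(1*4 + 2) - 30))*(-74) = ((-4 + 5^(3/2)) + √(2*(1*4 + 2)² - 30))*(-74) = ((-4 + 5*√5) + √(2*(4 + 2)² - 30))*(-74) = ((-4 + 5*√5) + √(2*6² - 30))*(-74) = ((-4 + 5*√5) + √(2*36 - 30))*(-74) = ((-4 + 5*√5) + √(72 - 30))*(-74) = ((-4 + 5*√5) + √42)*(-74) = (-4 + √42 + 5*√5)*(-74) = 296 - 370*√5 - 74*√42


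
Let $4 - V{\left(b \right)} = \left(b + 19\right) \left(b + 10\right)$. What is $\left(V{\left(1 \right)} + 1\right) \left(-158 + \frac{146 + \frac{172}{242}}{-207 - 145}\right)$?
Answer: $\frac{181333365}{5324} \approx 34060.0$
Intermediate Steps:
$V{\left(b \right)} = 4 - \left(10 + b\right) \left(19 + b\right)$ ($V{\left(b \right)} = 4 - \left(b + 19\right) \left(b + 10\right) = 4 - \left(19 + b\right) \left(10 + b\right) = 4 - \left(10 + b\right) \left(19 + b\right)$)
$\left(V{\left(1 \right)} + 1\right) \left(-158 + \frac{146 + \frac{172}{242}}{-207 - 145}\right) = \left(\left(-186 - 1^{2} - 29\right) + 1\right) \left(-158 + \frac{146 + \frac{172}{242}}{-207 - 145}\right) = \left(\left(-186 - 1 - 29\right) + 1\right) \left(-158 + \frac{146 + 172 \cdot \frac{1}{242}}{-352}\right) = \left(\left(-186 - 1 - 29\right) + 1\right) \left(-158 + \left(146 + \frac{86}{121}\right) \left(- \frac{1}{352}\right)\right) = \left(-216 + 1\right) \left(-158 + \frac{17752}{121} \left(- \frac{1}{352}\right)\right) = - 215 \left(-158 - \frac{2219}{5324}\right) = \left(-215\right) \left(- \frac{843411}{5324}\right) = \frac{181333365}{5324}$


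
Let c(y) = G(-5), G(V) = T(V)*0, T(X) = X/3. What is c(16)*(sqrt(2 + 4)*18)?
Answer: 0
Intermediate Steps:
T(X) = X/3 (T(X) = X*(1/3) = X/3)
G(V) = 0 (G(V) = (V/3)*0 = 0)
c(y) = 0
c(16)*(sqrt(2 + 4)*18) = 0*(sqrt(2 + 4)*18) = 0*(sqrt(6)*18) = 0*(18*sqrt(6)) = 0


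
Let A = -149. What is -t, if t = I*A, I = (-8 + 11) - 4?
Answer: -149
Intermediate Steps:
I = -1 (I = 3 - 4 = -1)
t = 149 (t = -1*(-149) = 149)
-t = -1*149 = -149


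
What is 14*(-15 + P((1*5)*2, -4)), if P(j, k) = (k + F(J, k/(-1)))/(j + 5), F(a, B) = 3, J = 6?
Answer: -3164/15 ≈ -210.93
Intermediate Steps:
P(j, k) = (3 + k)/(5 + j) (P(j, k) = (k + 3)/(j + 5) = (3 + k)/(5 + j))
14*(-15 + P((1*5)*2, -4)) = 14*(-15 + (3 - 4)/(5 + (1*5)*2)) = 14*(-15 - 1/(5 + 5*2)) = 14*(-15 - 1/(5 + 10)) = 14*(-15 - 1/15) = 14*(-226/15) = -3164/15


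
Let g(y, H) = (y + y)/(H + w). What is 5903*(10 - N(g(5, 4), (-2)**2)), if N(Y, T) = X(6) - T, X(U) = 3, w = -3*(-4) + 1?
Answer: 64933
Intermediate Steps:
w = 13 (w = 12 + 1 = 13)
g(y, H) = 2*y/(13 + H) (g(y, H) = (y + y)/(H + 13) = (2*y)/(13 + H) = 2*y/(13 + H))
N(Y, T) = 3 - T
5903*(10 - N(g(5, 4), (-2)**2)) = 5903*(10 - (3 - 1*(-2)**2)) = 5903*(10 - (3 - 1*4)) = 5903*(10 - (3 - 4)) = 5903*(10 - 1*(-1)) = 5903*(10 + 1) = 5903*11 = 64933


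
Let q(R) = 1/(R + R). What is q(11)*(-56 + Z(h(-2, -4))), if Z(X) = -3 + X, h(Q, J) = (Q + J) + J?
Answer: -69/22 ≈ -3.1364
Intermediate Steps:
q(R) = 1/(2*R)
h(Q, J) = Q + 2*J (h(Q, J) = (J + Q) + J = Q + 2*J)
q(11)*(-56 + Z(h(-2, -4))) = ((½)/11)*(-56 + (-3 + (-2 + 2*(-4)))) = ((½)*(1/11))*(-56 + (-3 + (-2 - 8))) = (-56 + (-3 - 10))/22 = (-56 - 13)/22 = (1/22)*(-69) = -69/22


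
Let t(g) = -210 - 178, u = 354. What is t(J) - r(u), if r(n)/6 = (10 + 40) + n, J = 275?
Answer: -2812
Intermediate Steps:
t(g) = -388
r(n) = 300 + 6*n (r(n) = 6*((10 + 40) + n) = 6*(50 + n) = 300 + 6*n)
t(J) - r(u) = -388 - (300 + 6*354) = -388 - (300 + 2124) = -388 - 1*2424 = -388 - 2424 = -2812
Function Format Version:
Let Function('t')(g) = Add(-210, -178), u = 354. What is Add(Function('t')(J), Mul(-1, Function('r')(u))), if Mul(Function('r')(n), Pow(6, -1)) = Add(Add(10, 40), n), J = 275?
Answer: -2812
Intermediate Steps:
Function('t')(g) = -388
Function('r')(n) = Add(300, Mul(6, n)) (Function('r')(n) = Mul(6, Add(Add(10, 40), n)) = Mul(6, Add(50, n)) = Add(300, Mul(6, n)))
Add(Function('t')(J), Mul(-1, Function('r')(u))) = Add(-388, Mul(-1, Add(300, Mul(6, 354)))) = Add(-388, Mul(-1, Add(300, 2124))) = Add(-388, Mul(-1, 2424)) = Add(-388, -2424) = -2812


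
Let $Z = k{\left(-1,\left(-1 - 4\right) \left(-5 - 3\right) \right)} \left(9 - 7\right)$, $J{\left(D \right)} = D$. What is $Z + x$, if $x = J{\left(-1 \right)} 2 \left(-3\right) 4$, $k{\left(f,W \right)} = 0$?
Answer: $24$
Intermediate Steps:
$Z = 0$ ($Z = 0 \left(9 - 7\right) = 0 \cdot 2 = 0$)
$x = 24$ ($x = - 2 \left(-3\right) 4 = - \left(-6\right) 4 = \left(-1\right) \left(-24\right) = 24$)
$Z + x = 0 + 24 = 24$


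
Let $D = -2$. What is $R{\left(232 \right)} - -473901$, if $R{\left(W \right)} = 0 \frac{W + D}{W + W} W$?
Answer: $473901$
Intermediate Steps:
$R{\left(W \right)} = 0$ ($R{\left(W \right)} = 0 \frac{W - 2}{W + W} W = 0 \frac{-2 + W}{2 W} W = 0 W = 0$)
$R{\left(232 \right)} - -473901 = 0 - -473901 = 0 + 473901 = 473901$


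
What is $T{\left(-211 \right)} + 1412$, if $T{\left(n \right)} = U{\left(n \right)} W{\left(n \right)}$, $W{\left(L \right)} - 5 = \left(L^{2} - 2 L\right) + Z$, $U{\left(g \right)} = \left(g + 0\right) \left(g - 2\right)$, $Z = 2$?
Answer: $2020189262$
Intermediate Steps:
$U{\left(g \right)} = g \left(-2 + g\right)$
$W{\left(L \right)} = 7 + L^{2} - 2 L$ ($W{\left(L \right)} = 5 + \left(\left(L^{2} - 2 L\right) + 2\right) = 5 + \left(2 + L^{2} - 2 L\right) = 7 + L^{2} - 2 L$)
$T{\left(n \right)} = n \left(-2 + n\right) \left(7 + n^{2} - 2 n\right)$
$T{\left(-211 \right)} + 1412 = - 211 \left(-2 - 211\right) \left(7 + \left(-211\right)^{2} - -422\right) + 1412 = \left(-211\right) \left(-213\right) \left(7 + 44521 + 422\right) + 1412 = \left(-211\right) \left(-213\right) 44950 + 1412 = 2020187850 + 1412 = 2020189262$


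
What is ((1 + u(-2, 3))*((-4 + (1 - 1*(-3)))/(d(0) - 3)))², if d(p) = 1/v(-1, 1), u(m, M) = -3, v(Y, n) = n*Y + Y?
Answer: 0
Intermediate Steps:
v(Y, n) = Y + Y*n (v(Y, n) = Y*n + Y = Y + Y*n)
d(p) = -½ (d(p) = 1/(-(1 + 1)) = 1/(-1*2) = 1/(-2) = -½)
((1 + u(-2, 3))*((-4 + (1 - 1*(-3)))/(d(0) - 3)))² = ((1 - 3)*((-4 + (1 - 1*(-3)))/(-½ - 3)))² = (-2*(-4 + (1 + 3))/(-7/2))² = (-2*(-4 + 4)*(-2)/7)² = (-0*(-2)/7)² = (-2*0)² = 0² = 0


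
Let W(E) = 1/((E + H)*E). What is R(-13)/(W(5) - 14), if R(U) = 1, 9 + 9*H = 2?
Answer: -190/2651 ≈ -0.071671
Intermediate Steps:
H = -7/9 (H = -1 + (⅑)*2 = -1 + 2/9 = -7/9 ≈ -0.77778)
W(E) = 1/(E*(-7/9 + E)) (W(E) = 1/((E - 7/9)*E) = 1/((-7/9 + E)*E) = 1/(E*(-7/9 + E)))
R(-13)/(W(5) - 14) = 1/(9/(5*(-7 + 9*5)) - 14) = 1/(9*(⅕)/(-7 + 45) - 14) = 1/(9*(⅕)/38 - 14) = 1/(9*(⅕)*(1/38) - 14) = 1/(9/190 - 14) = 1/(-2651/190) = -190/2651*1 = -190/2651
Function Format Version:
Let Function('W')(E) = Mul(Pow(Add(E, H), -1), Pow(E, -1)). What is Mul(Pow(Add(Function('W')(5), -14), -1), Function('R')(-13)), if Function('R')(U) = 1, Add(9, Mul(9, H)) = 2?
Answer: Rational(-190, 2651) ≈ -0.071671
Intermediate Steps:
H = Rational(-7, 9) (H = Add(-1, Mul(Rational(1, 9), 2)) = Add(-1, Rational(2, 9)) = Rational(-7, 9) ≈ -0.77778)
Function('W')(E) = Mul(Pow(E, -1), Pow(Add(Rational(-7, 9), E), -1)) (Function('W')(E) = Mul(Pow(Add(E, Rational(-7, 9)), -1), Pow(E, -1)) = Mul(Pow(Add(Rational(-7, 9), E), -1), Pow(E, -1)) = Mul(Pow(E, -1), Pow(Add(Rational(-7, 9), E), -1)))
Mul(Pow(Add(Function('W')(5), -14), -1), Function('R')(-13)) = Mul(Pow(Add(Mul(9, Pow(5, -1), Pow(Add(-7, Mul(9, 5)), -1)), -14), -1), 1) = Mul(Pow(Add(Mul(9, Rational(1, 5), Pow(Add(-7, 45), -1)), -14), -1), 1) = Mul(Pow(Add(Mul(9, Rational(1, 5), Pow(38, -1)), -14), -1), 1) = Mul(Pow(Add(Mul(9, Rational(1, 5), Rational(1, 38)), -14), -1), 1) = Mul(Pow(Add(Rational(9, 190), -14), -1), 1) = Mul(Pow(Rational(-2651, 190), -1), 1) = Mul(Rational(-190, 2651), 1) = Rational(-190, 2651)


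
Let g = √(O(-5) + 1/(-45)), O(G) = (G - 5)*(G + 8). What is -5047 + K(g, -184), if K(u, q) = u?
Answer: -5047 + I*√6755/15 ≈ -5047.0 + 5.4793*I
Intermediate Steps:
O(G) = (-5 + G)*(8 + G)
g = I*√6755/15 (g = √((-40 + (-5)² + 3*(-5)) + 1/(-45)) = √((-40 + 25 - 15) - 1/45) = √(-30 - 1/45) = √(-1351/45) = I*√6755/15 ≈ 5.4793*I)
-5047 + K(g, -184) = -5047 + I*√6755/15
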